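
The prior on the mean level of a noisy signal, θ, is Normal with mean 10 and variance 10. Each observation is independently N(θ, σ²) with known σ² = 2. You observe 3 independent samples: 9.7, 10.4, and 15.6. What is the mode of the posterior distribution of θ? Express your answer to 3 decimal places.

n = 3; x̄ = (9.7 + 10.4 + 15.6)/3 = 35.7/3 = 11.9.
For a Normal prior and Normal likelihood with known variance, the posterior is Normal; its mode equals its mean, the precision-weighted average.
Prior precision 1/σ₀² = 1/10 = 0.1; data precision n/σ² = 3/2 = 1.5.
θ̂ = (0.1·10 + 1.5·11.9) / (0.1 + 1.5) = 18.85/1.6 = 11.78125 ≈ 11.781.

θ̂_MAP = 11.781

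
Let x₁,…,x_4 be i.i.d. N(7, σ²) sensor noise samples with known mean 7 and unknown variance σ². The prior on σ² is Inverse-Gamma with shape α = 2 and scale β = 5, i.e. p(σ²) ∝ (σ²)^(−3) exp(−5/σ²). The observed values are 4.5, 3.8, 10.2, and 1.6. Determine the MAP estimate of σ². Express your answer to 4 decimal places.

Sum of squared deviations about the known mean: SS = (4.5−7)² + (3.8−7)² + (10.2−7)² + (1.6−7)² = 55.89.
The Normal likelihood contributes (σ²)^(−n/2) exp(−SS/(2σ²)), so the posterior is Inverse-Gamma(α + n/2, β + SS/2) = Inverse-Gamma(4, 32.945).
The mode of Inverse-Gamma(a, b) is b/(a+1) = 32.945/5 ≈ 6.5890.

σ̂²_MAP = 6.5890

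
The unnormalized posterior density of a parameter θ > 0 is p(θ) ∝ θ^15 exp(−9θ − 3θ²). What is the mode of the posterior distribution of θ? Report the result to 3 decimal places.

ℓ'(θ) = 15/θ − 9 − 6θ. Setting this to zero and multiplying by θ: 6θ² + 9θ − 15 = 0.
θ = (−9 + √(9² + 4·6·15)) / (2·6) = (−9 + √441) / 12 = (−9 + 21)/12 = 1.
ℓ''(θ) = −15/θ² − 6 < 0, confirming a maximum.

θ̂_MAP = 1.000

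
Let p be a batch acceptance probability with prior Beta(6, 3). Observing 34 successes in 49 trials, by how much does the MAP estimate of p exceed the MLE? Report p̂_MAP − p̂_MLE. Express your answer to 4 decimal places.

MAP − MLE = 0.0026

Posterior is Beta(40, 18); MAP = (40−1)/(58−2) = 39/56 ≈ 0.69643.
MLE ignores the prior: p̂_MLE = k/n = 34/49 ≈ 0.69388.
Difference = 39/56 − 34/49 = 1/392 ≈ 0.0026.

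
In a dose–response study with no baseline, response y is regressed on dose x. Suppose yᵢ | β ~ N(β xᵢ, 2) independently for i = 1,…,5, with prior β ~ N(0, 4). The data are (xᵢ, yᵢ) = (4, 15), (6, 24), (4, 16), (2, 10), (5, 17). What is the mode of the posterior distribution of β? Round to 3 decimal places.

log p(β | y) = −Σ(yᵢ − βxᵢ)²/(2·2) − β²/(2·4) + const.
Setting the derivative to zero: Σxᵢ(yᵢ − βxᵢ)/2 − β/4 = 0, so β = Σxᵢyᵢ / (Σxᵢ² + σ²/τ²).
Σxᵢyᵢ = 4·15 + 6·24 + 4·16 + 2·10 + 5·17 = 373; Σxᵢ² = 97; σ²/τ² = 0.5.
β̂_MAP = 373 / (97 + 0.5) = 373/97.5 ≈ 3.826.

β̂_MAP = 3.826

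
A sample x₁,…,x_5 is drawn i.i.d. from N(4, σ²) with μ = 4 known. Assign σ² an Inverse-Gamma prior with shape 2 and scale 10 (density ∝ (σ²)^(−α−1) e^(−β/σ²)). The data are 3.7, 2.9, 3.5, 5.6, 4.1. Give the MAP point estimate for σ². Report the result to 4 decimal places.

σ̂²_MAP = 2.1927

Sum of squared deviations about the known mean: SS = (3.7−4)² + (2.9−4)² + (3.5−4)² + (5.6−4)² + (4.1−4)² = 4.12.
The Normal likelihood contributes (σ²)^(−n/2) exp(−SS/(2σ²)), so the posterior is Inverse-Gamma(α + n/2, β + SS/2) = Inverse-Gamma(4.5, 12.06).
The mode of Inverse-Gamma(a, b) is b/(a+1) = 12.06/5.5 ≈ 2.1927.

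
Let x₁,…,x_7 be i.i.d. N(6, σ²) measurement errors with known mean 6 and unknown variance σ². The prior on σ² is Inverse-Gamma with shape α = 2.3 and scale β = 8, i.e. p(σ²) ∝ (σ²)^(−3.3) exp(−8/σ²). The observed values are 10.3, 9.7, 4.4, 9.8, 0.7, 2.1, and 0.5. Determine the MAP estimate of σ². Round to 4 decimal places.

Sum of squared deviations about the known mean: SS = (10.3−6)² + (9.7−6)² + (4.4−6)² + (9.8−6)² + (0.7−6)² + (2.1−6)² + (0.5−6)² = 122.73.
The Normal likelihood contributes (σ²)^(−n/2) exp(−SS/(2σ²)), so the posterior is Inverse-Gamma(α + n/2, β + SS/2) = Inverse-Gamma(5.8, 69.365).
The mode of Inverse-Gamma(a, b) is b/(a+1) = 69.365/6.8 ≈ 10.2007.

σ̂²_MAP = 10.2007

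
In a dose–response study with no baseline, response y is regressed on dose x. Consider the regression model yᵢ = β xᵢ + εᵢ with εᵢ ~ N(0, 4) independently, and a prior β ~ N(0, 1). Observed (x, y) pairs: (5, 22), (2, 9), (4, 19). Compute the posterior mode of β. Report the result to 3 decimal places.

β̂_MAP = 4.163

log p(β | y) = −Σ(yᵢ − βxᵢ)²/(2·4) − β²/(2·1) + const.
Setting the derivative to zero: Σxᵢ(yᵢ − βxᵢ)/4 − β/1 = 0, so β = Σxᵢyᵢ / (Σxᵢ² + σ²/τ²).
Σxᵢyᵢ = 5·22 + 2·9 + 4·19 = 204; Σxᵢ² = 45; σ²/τ² = 4.
β̂_MAP = 204 / (45 + 4) = 204/49 ≈ 4.163.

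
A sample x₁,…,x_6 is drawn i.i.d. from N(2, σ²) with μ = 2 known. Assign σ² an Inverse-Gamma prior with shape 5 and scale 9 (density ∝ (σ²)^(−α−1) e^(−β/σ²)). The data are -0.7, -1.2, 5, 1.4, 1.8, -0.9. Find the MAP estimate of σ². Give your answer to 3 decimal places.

Sum of squared deviations about the known mean: SS = (-0.7−2)² + (-1.2−2)² + (5−2)² + (1.4−2)² + (1.8−2)² + (-0.9−2)² = 35.34.
The Normal likelihood contributes (σ²)^(−n/2) exp(−SS/(2σ²)), so the posterior is Inverse-Gamma(α + n/2, β + SS/2) = Inverse-Gamma(8, 26.67).
The mode of Inverse-Gamma(a, b) is b/(a+1) = 26.67/9 ≈ 2.963.

σ̂²_MAP = 2.963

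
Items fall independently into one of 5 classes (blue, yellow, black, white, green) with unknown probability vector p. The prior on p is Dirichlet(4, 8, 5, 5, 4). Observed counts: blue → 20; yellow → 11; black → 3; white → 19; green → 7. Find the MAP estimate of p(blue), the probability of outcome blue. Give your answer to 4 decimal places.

The posterior is Dirichlet(αᵢ + nᵢ) = Dirichlet(24, 19, 8, 24, 11).
For a Dirichlet(a₁,…,a_K) with all aᵢ > 1, the mode has j-th component (aⱼ − 1)/(Σaᵢ − K).
Here Σaᵢ = 86 and K = 5, so p(blue) = (24 − 1)/(86 − 5) = 23/81 ≈ 0.2840.

MAP estimate of p(blue) = 0.2840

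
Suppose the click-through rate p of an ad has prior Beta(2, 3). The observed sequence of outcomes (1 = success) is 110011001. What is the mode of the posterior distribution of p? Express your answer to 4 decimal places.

p̂_MAP = 0.5000

Prior: Beta(2, 3).
Data: 5 successes in 9 trials (from the sequence). The binomial likelihood contributes p^5(1−p)^4, so the posterior is Beta(2+5, 3+4) = Beta(7, 7).
For Beta(a, b) with a, b > 1 the mode is (a−1)/(a+b−2) = 6/12 ≈ 0.5000.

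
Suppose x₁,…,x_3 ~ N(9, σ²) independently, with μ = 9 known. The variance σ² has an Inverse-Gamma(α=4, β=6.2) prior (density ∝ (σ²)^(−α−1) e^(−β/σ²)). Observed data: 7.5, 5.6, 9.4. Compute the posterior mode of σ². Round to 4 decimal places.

σ̂²_MAP = 2.0285

Sum of squared deviations about the known mean: SS = (7.5−9)² + (5.6−9)² + (9.4−9)² = 13.97.
The Normal likelihood contributes (σ²)^(−n/2) exp(−SS/(2σ²)), so the posterior is Inverse-Gamma(α + n/2, β + SS/2) = Inverse-Gamma(5.5, 13.185).
The mode of Inverse-Gamma(a, b) is b/(a+1) = 13.185/6.5 ≈ 2.0285.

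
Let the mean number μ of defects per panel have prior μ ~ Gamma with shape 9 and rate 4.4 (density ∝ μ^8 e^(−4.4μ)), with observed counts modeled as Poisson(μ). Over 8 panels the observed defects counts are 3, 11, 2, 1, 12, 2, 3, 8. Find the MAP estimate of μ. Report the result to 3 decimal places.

μ̂_MAP = 4.032

Σxᵢ = 3+11+2+1+12+2+3+8 = 42, with n = 8.
Posterior ∝ μ^8e^(−4.4μ) · μ^42e^(−8μ) = μ^50e^(−12.4μ), i.e. Gamma(shape=51, rate=12.4).
The mode of a Gamma(a, b) with a ≥ 1 (shape–rate) is (a−1)/b = 50/12.4 ≈ 4.032.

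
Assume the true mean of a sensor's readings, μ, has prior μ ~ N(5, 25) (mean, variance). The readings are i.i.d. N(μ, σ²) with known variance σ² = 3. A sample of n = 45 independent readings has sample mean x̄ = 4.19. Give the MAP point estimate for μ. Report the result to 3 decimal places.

μ̂_MAP = 4.192

n = 45, x̄ = 4.19.
For a Normal prior and Normal likelihood with known variance, the posterior is Normal; its mode equals its mean, the precision-weighted average.
Prior precision 1/σ₀² = 1/25 = 0.04; data precision n/σ² = 45/3 = 15.
μ̂ = (0.04·5 + 15·4.19) / (0.04 + 15) = 63.05/15.04 = 6305/1504 ≈ 4.192.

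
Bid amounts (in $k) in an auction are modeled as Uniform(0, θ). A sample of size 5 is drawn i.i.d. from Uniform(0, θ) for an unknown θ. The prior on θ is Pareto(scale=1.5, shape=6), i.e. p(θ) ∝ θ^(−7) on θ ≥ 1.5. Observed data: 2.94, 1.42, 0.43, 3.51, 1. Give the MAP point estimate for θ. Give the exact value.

The Uniform(0, θ) likelihood is θ^(−n) for θ ≥ max(xᵢ), zero otherwise. Here max(xᵢ) = 3.51.
Posterior ∝ θ^(−7) · θ^(−5) = θ^(−12) on θ ≥ max(1.5, 3.51) = 3.51.
This density is strictly decreasing in θ, so the posterior mode lies at the lower boundary of the support.

θ̂_MAP = 3.51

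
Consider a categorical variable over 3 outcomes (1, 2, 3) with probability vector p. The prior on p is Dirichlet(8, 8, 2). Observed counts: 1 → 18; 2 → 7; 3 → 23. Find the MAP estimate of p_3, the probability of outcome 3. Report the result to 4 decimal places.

MAP estimate: 0.3810

The posterior is Dirichlet(αᵢ + nᵢ) = Dirichlet(26, 15, 25).
For a Dirichlet(a₁,…,a_K) with all aᵢ > 1, the mode has j-th component (aⱼ − 1)/(Σaᵢ − K).
Here Σaᵢ = 66 and K = 3, so p_3 = (25 − 1)/(66 − 3) = 24/63 ≈ 0.3810.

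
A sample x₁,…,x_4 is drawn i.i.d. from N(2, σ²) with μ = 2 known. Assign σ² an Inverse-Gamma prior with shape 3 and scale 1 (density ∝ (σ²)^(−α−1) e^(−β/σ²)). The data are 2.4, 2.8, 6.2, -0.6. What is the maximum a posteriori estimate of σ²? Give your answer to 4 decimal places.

Sum of squared deviations about the known mean: SS = (2.4−2)² + (2.8−2)² + (6.2−2)² + (-0.6−2)² = 25.2.
The Normal likelihood contributes (σ²)^(−n/2) exp(−SS/(2σ²)), so the posterior is Inverse-Gamma(α + n/2, β + SS/2) = Inverse-Gamma(5, 13.6).
The mode of Inverse-Gamma(a, b) is b/(a+1) = 13.6/6 ≈ 2.2667.

σ̂²_MAP = 2.2667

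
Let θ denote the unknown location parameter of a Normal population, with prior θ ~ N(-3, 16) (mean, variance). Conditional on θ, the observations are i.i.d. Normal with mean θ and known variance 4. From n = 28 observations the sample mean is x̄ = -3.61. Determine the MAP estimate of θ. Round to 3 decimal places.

θ̂_MAP = -3.605

n = 28, x̄ = -3.61.
For a Normal prior and Normal likelihood with known variance, the posterior is Normal; its mode equals its mean, the precision-weighted average.
Prior precision 1/σ₀² = 1/16 = 0.0625; data precision n/σ² = 28/4 = 7.
θ̂ = (0.0625·(-3) + 7·(-3.61)) / (0.0625 + 7) = (-25.4575)/7.0625 = -10183/2825 ≈ -3.605.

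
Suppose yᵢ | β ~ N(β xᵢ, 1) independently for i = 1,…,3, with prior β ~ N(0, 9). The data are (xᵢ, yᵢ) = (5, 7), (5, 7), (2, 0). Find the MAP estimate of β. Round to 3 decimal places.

log p(β | y) = −Σ(yᵢ − βxᵢ)²/(2·1) − β²/(2·9) + const.
Setting the derivative to zero: Σxᵢ(yᵢ − βxᵢ)/1 − β/9 = 0, so β = Σxᵢyᵢ / (Σxᵢ² + σ²/τ²).
Σxᵢyᵢ = 5·7 + 5·7 + 2·0 = 70; Σxᵢ² = 54; σ²/τ² = 1/9.
β̂_MAP = 70 / (54 + 1/9) = 70/(487/9) = 630/487 ≈ 1.294.

β̂_MAP = 1.294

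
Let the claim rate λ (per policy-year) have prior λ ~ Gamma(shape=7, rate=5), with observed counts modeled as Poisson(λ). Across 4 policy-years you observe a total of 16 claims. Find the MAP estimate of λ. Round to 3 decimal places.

λ̂_MAP = 2.444

Σxᵢ = 16, n = 4.
Posterior ∝ λ^6e^(−5λ) · λ^16e^(−4λ) = λ^22e^(−9λ), i.e. Gamma(shape=23, rate=9).
The mode of a Gamma(a, b) with a ≥ 1 (shape–rate) is (a−1)/b = 22/9 ≈ 2.444.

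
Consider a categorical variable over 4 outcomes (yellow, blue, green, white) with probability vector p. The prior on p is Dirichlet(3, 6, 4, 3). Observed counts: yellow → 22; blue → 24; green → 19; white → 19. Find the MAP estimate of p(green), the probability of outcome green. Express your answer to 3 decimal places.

The posterior is Dirichlet(αᵢ + nᵢ) = Dirichlet(25, 30, 23, 22).
For a Dirichlet(a₁,…,a_K) with all aᵢ > 1, the mode has j-th component (aⱼ − 1)/(Σaᵢ − K).
Here Σaᵢ = 100 and K = 4, so p(green) = (23 − 1)/(100 − 4) = 22/96 ≈ 0.229.

MAP estimate of p(green) = 0.229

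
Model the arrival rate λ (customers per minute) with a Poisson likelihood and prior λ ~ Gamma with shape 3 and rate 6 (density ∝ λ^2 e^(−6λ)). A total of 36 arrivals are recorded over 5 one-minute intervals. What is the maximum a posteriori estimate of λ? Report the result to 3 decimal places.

λ̂_MAP = 3.455

Σxᵢ = 36, n = 5.
Posterior ∝ λ^2e^(−6λ) · λ^36e^(−5λ) = λ^38e^(−11λ), i.e. Gamma(shape=39, rate=11).
The mode of a Gamma(a, b) with a ≥ 1 (shape–rate) is (a−1)/b = 38/11 ≈ 3.455.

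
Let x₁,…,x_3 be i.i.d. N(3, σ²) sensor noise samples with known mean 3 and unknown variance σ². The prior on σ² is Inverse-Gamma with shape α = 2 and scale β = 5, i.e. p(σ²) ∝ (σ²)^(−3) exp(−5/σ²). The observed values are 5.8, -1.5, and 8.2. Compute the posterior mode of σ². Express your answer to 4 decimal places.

σ̂²_MAP = 7.2367

Sum of squared deviations about the known mean: SS = (5.8−3)² + (-1.5−3)² + (8.2−3)² = 55.13.
The Normal likelihood contributes (σ²)^(−n/2) exp(−SS/(2σ²)), so the posterior is Inverse-Gamma(α + n/2, β + SS/2) = Inverse-Gamma(3.5, 32.565).
The mode of Inverse-Gamma(a, b) is b/(a+1) = 32.565/4.5 ≈ 7.2367.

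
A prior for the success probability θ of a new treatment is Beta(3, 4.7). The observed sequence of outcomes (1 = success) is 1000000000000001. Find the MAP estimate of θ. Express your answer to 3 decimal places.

θ̂_MAP = 0.184

Prior: Beta(3, 4.7).
Data: 2 successes in 16 trials (from the sequence). The binomial likelihood contributes θ^2(1−θ)^14, so the posterior is Beta(3+2, 4.7+14) = Beta(5, 18.7).
For Beta(a, b) with a, b > 1 the mode is (a−1)/(a+b−2) = 4/21.7 ≈ 0.184.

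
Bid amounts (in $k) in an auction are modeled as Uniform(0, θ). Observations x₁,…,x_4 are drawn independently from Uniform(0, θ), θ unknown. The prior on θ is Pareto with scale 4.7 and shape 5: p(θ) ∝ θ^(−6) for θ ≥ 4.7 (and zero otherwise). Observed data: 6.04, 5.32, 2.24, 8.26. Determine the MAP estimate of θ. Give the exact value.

The Uniform(0, θ) likelihood is θ^(−n) for θ ≥ max(xᵢ), zero otherwise. Here max(xᵢ) = 8.26.
Posterior ∝ θ^(−6) · θ^(−4) = θ^(−10) on θ ≥ max(4.7, 8.26) = 8.26.
This density is strictly decreasing in θ, so the posterior mode lies at the lower boundary of the support.

θ̂_MAP = 8.26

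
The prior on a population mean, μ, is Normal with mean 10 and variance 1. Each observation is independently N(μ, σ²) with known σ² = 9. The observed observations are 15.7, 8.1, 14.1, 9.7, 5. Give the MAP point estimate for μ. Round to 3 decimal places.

μ̂_MAP = 10.186

n = 5; x̄ = (15.7 + 8.1 + 14.1 + 9.7 + 5)/5 = 52.6/5 = 10.52.
For a Normal prior and Normal likelihood with known variance, the posterior is Normal; its mode equals its mean, the precision-weighted average.
Prior precision 1/σ₀² = 1/1 = 1; data precision n/σ² = 5/9.
μ̂ = (1·10 + (5/9)·10.52) / (1 + 5/9) = (713/45)/(14/9) = 713/70 ≈ 10.186.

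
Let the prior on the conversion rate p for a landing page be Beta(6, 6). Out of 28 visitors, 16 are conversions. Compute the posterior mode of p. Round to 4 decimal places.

p̂_MAP = 0.5526

Prior: Beta(6, 6).
Data: 16 successes in 28 trials. The binomial likelihood contributes p^16(1−p)^12, so the posterior is Beta(6+16, 6+12) = Beta(22, 18).
For Beta(a, b) with a, b > 1 the mode is (a−1)/(a+b−2) = 21/38 ≈ 0.5526.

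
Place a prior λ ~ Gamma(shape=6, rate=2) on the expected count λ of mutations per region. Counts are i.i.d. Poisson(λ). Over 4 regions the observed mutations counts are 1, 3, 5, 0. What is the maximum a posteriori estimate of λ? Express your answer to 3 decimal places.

λ̂_MAP = 2.333

Σxᵢ = 1+3+5+0 = 9, with n = 4.
Posterior ∝ λ^5e^(−2λ) · λ^9e^(−4λ) = λ^14e^(−6λ), i.e. Gamma(shape=15, rate=6).
The mode of a Gamma(a, b) with a ≥ 1 (shape–rate) is (a−1)/b = 14/6 ≈ 2.333.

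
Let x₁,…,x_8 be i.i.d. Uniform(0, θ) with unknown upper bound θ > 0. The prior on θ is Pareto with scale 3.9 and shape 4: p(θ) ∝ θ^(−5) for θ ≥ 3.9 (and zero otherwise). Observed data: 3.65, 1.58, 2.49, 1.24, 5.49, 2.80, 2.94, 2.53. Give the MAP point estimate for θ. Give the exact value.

The Uniform(0, θ) likelihood is θ^(−n) for θ ≥ max(xᵢ), zero otherwise. Here max(xᵢ) = 5.49.
Posterior ∝ θ^(−5) · θ^(−8) = θ^(−13) on θ ≥ max(3.9, 5.49) = 5.49.
This density is strictly decreasing in θ, so the posterior mode lies at the lower boundary of the support.

θ̂_MAP = 5.49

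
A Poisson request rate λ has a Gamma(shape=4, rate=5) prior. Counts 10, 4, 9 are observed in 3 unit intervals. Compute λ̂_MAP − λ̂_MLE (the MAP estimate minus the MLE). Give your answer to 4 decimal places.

MAP − MLE = -4.4167

Σxᵢ = 23. Posterior is Gamma(27, 8); MAP = (27−1)/8 = 26/8 ≈ 3.25000.
MLE = x̄ = 23/3 ≈ 7.66667.
Difference = 26/8 − 23/3 = -53/12 ≈ -4.4167.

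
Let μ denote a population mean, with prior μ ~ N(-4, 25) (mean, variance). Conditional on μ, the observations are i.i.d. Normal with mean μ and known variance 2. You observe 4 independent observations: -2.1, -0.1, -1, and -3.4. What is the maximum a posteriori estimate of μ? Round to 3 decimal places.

μ̂_MAP = -1.696

n = 4; x̄ = ((-2.1) + (-0.1) + (-1) + (-3.4))/4 = -6.6/4 = -1.65.
For a Normal prior and Normal likelihood with known variance, the posterior is Normal; its mode equals its mean, the precision-weighted average.
Prior precision 1/σ₀² = 1/25 = 0.04; data precision n/σ² = 4/2 = 2.
μ̂ = (0.04·(-4) + 2·(-1.65)) / (0.04 + 2) = (-3.46)/2.04 = -173/102 ≈ -1.696.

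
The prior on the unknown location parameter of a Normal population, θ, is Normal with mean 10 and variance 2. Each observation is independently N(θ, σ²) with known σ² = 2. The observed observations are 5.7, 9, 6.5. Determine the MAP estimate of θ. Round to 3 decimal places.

n = 3; x̄ = (5.7 + 9 + 6.5)/3 = 21.2/3 = 106/15 ≈ 7.0667.
For a Normal prior and Normal likelihood with known variance, the posterior is Normal; its mode equals its mean, the precision-weighted average.
Prior precision 1/σ₀² = 1/2 = 0.5; data precision n/σ² = 3/2 = 1.5.
θ̂ = (0.5·10 + 1.5·(106/15)) / (0.5 + 1.5) = 15.6/2 = 7.800.

θ̂_MAP = 7.800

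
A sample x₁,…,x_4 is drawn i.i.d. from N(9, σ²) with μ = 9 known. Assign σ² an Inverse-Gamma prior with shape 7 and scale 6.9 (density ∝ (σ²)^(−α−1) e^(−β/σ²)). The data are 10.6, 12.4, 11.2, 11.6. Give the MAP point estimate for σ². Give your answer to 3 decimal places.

Sum of squared deviations about the known mean: SS = (10.6−9)² + (12.4−9)² + (11.2−9)² + (11.6−9)² = 25.72.
The Normal likelihood contributes (σ²)^(−n/2) exp(−SS/(2σ²)), so the posterior is Inverse-Gamma(α + n/2, β + SS/2) = Inverse-Gamma(9, 19.76).
The mode of Inverse-Gamma(a, b) is b/(a+1) = 19.76/10 ≈ 1.976.

σ̂²_MAP = 1.976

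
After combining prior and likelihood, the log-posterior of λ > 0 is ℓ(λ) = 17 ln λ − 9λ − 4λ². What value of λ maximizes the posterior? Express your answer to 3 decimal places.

ℓ'(λ) = 17/λ − 9 − 8λ. Setting this to zero and multiplying by λ: 8λ² + 9λ − 17 = 0.
λ = (−9 + √(9² + 4·8·17)) / (2·8) = (−9 + √625) / 16 = (−9 + 25)/16 = 1.
ℓ''(λ) = −17/λ² − 8 < 0, confirming a maximum.

λ̂_MAP = 1.000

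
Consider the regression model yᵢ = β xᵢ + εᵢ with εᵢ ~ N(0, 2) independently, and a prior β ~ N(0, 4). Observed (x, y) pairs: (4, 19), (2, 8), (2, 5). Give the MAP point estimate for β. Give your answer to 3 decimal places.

log p(β | y) = −Σ(yᵢ − βxᵢ)²/(2·2) − β²/(2·4) + const.
Setting the derivative to zero: Σxᵢ(yᵢ − βxᵢ)/2 − β/4 = 0, so β = Σxᵢyᵢ / (Σxᵢ² + σ²/τ²).
Σxᵢyᵢ = 4·19 + 2·8 + 2·5 = 102; Σxᵢ² = 24; σ²/τ² = 0.5.
β̂_MAP = 102 / (24 + 0.5) = 102/24.5 ≈ 4.163.

β̂_MAP = 4.163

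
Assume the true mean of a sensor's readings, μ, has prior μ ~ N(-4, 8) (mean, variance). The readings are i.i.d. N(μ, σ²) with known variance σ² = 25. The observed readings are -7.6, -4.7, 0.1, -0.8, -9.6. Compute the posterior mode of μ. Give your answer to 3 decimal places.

μ̂_MAP = -4.320

n = 5; x̄ = ((-7.6) + (-4.7) + 0.1 + (-0.8) + (-9.6))/5 = -22.6/5 = -4.52.
For a Normal prior and Normal likelihood with known variance, the posterior is Normal; its mode equals its mean, the precision-weighted average.
Prior precision 1/σ₀² = 1/8 = 0.125; data precision n/σ² = 5/25 = 0.2.
μ̂ = (0.125·(-4) + 0.2·(-4.52)) / (0.125 + 0.2) = (-1.404)/0.325 = -4.320.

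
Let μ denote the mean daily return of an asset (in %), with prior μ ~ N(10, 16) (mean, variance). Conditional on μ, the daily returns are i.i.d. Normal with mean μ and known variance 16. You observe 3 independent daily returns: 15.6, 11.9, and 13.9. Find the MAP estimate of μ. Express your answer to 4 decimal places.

n = 3; x̄ = (15.6 + 11.9 + 13.9)/3 = 41.4/3 = 13.8.
For a Normal prior and Normal likelihood with known variance, the posterior is Normal; its mode equals its mean, the precision-weighted average.
Prior precision 1/σ₀² = 1/16 = 0.0625; data precision n/σ² = 3/16 = 0.1875.
μ̂ = (0.0625·10 + 0.1875·13.8) / (0.0625 + 0.1875) = 3.2125/0.25 = 12.8500.

μ̂_MAP = 12.8500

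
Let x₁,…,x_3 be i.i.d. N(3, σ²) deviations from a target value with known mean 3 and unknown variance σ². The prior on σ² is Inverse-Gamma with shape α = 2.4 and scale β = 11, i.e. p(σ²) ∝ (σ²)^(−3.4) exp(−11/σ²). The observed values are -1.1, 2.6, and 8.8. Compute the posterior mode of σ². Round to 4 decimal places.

Sum of squared deviations about the known mean: SS = (-1.1−3)² + (2.6−3)² + (8.8−3)² = 50.61.
The Normal likelihood contributes (σ²)^(−n/2) exp(−SS/(2σ²)), so the posterior is Inverse-Gamma(α + n/2, β + SS/2) = Inverse-Gamma(3.9, 36.305).
The mode of Inverse-Gamma(a, b) is b/(a+1) = 36.305/4.9 ≈ 7.4092.

σ̂²_MAP = 7.4092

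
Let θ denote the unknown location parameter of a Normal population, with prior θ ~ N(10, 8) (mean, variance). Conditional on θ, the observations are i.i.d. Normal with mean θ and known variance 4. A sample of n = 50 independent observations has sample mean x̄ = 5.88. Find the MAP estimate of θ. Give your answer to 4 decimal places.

θ̂_MAP = 5.9208

n = 50, x̄ = 5.88.
For a Normal prior and Normal likelihood with known variance, the posterior is Normal; its mode equals its mean, the precision-weighted average.
Prior precision 1/σ₀² = 1/8 = 0.125; data precision n/σ² = 50/4 = 12.5.
θ̂ = (0.125·10 + 12.5·5.88) / (0.125 + 12.5) = 74.75/12.625 = 598/101 ≈ 5.9208.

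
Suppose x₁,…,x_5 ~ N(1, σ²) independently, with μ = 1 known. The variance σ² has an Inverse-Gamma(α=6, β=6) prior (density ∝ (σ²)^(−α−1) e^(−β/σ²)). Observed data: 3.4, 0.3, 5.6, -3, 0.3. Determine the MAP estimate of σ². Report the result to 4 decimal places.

Sum of squared deviations about the known mean: SS = (3.4−1)² + (0.3−1)² + (5.6−1)² + (-3−1)² + (0.3−1)² = 43.9.
The Normal likelihood contributes (σ²)^(−n/2) exp(−SS/(2σ²)), so the posterior is Inverse-Gamma(α + n/2, β + SS/2) = Inverse-Gamma(8.5, 27.95).
The mode of Inverse-Gamma(a, b) is b/(a+1) = 27.95/9.5 ≈ 2.9421.

σ̂²_MAP = 2.9421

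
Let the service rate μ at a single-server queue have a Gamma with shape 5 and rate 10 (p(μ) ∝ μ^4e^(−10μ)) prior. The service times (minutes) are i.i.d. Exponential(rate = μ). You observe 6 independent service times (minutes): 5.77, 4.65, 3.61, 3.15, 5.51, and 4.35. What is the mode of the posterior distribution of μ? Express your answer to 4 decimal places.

The Exponential(rate=μ) likelihood is ∝ μ^n e^(−μΣtᵢ). Here n = 6 and Σtᵢ = 5.77 + 4.65 + 3.61 + 3.15 + 5.51 + 4.35 = 27.04.
Posterior ∝ μ^4e^(−10μ) · μ^6e^(−27.04μ) = μ^10e^(−37.04μ), i.e. Gamma(11, 37.04).
Mode = (a−1)/b = 10/37.04 ≈ 0.2700.

μ̂_MAP = 0.2700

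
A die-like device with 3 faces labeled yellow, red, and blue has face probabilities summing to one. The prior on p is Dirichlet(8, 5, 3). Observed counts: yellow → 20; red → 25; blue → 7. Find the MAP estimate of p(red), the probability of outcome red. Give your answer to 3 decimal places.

MAP estimate of p(red) = 0.446

The posterior is Dirichlet(αᵢ + nᵢ) = Dirichlet(28, 30, 10).
For a Dirichlet(a₁,…,a_K) with all aᵢ > 1, the mode has j-th component (aⱼ − 1)/(Σaᵢ − K).
Here Σaᵢ = 68 and K = 3, so p(red) = (30 − 1)/(68 − 3) = 29/65 ≈ 0.446.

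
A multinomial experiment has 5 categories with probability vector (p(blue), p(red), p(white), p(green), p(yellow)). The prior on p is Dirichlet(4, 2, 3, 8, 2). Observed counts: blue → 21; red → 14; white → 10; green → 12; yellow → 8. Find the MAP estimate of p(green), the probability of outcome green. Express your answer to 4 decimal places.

The posterior is Dirichlet(αᵢ + nᵢ) = Dirichlet(25, 16, 13, 20, 10).
For a Dirichlet(a₁,…,a_K) with all aᵢ > 1, the mode has j-th component (aⱼ − 1)/(Σaᵢ − K).
Here Σaᵢ = 84 and K = 5, so p(green) = (20 − 1)/(84 − 5) = 19/79 ≈ 0.2405.

MAP estimate of p(green) = 0.2405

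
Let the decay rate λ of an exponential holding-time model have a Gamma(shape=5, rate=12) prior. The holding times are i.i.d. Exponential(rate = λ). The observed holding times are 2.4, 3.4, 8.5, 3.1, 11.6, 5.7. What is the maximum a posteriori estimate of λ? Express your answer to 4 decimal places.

The Exponential(rate=λ) likelihood is ∝ λ^n e^(−λΣtᵢ). Here n = 6 and Σtᵢ = 2.4 + 3.4 + 8.5 + 3.1 + 11.6 + 5.7 = 34.7.
Posterior ∝ λ^4e^(−12λ) · λ^6e^(−34.7λ) = λ^10e^(−46.7λ), i.e. Gamma(11, 46.7).
Mode = (a−1)/b = 10/46.7 ≈ 0.2141.

λ̂_MAP = 0.2141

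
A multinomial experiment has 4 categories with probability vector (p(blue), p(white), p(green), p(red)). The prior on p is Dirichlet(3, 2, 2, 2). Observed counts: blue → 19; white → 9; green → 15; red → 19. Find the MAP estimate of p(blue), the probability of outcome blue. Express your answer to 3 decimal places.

The posterior is Dirichlet(αᵢ + nᵢ) = Dirichlet(22, 11, 17, 21).
For a Dirichlet(a₁,…,a_K) with all aᵢ > 1, the mode has j-th component (aⱼ − 1)/(Σaᵢ − K).
Here Σaᵢ = 71 and K = 4, so p(blue) = (22 − 1)/(71 − 4) = 21/67 ≈ 0.313.

MAP estimate of p(blue) = 0.313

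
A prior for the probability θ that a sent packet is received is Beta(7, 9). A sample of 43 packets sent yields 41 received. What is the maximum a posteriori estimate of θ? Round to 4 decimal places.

θ̂_MAP = 0.8246

Prior: Beta(7, 9).
Data: 41 successes in 43 trials. The binomial likelihood contributes θ^41(1−θ)^2, so the posterior is Beta(7+41, 9+2) = Beta(48, 11).
For Beta(a, b) with a, b > 1 the mode is (a−1)/(a+b−2) = 47/57 ≈ 0.8246.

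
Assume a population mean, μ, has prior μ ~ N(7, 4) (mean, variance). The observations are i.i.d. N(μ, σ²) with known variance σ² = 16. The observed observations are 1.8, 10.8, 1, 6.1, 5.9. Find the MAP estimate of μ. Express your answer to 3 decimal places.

n = 5; x̄ = (1.8 + 10.8 + 1 + 6.1 + 5.9)/5 = 25.6/5 = 5.12.
For a Normal prior and Normal likelihood with known variance, the posterior is Normal; its mode equals its mean, the precision-weighted average.
Prior precision 1/σ₀² = 1/4 = 0.25; data precision n/σ² = 5/16 = 0.3125.
μ̂ = (0.25·7 + 0.3125·5.12) / (0.25 + 0.3125) = 3.35/0.5625 = 268/45 ≈ 5.956.

μ̂_MAP = 5.956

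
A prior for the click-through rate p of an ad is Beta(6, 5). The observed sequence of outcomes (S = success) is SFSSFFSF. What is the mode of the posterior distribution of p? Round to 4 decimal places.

Prior: Beta(6, 5).
Data: 4 successes in 8 trials (from the sequence). The binomial likelihood contributes p^4(1−p)^4, so the posterior is Beta(6+4, 5+4) = Beta(10, 9).
For Beta(a, b) with a, b > 1 the mode is (a−1)/(a+b−2) = 9/17 ≈ 0.5294.

p̂_MAP = 0.5294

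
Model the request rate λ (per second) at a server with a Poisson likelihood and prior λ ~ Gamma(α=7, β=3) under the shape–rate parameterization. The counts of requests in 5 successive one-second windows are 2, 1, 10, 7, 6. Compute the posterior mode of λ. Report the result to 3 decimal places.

Σxᵢ = 2+1+10+7+6 = 26, with n = 5.
Posterior ∝ λ^6e^(−3λ) · λ^26e^(−5λ) = λ^32e^(−8λ), i.e. Gamma(shape=33, rate=8).
The mode of a Gamma(a, b) with a ≥ 1 (shape–rate) is (a−1)/b = 32/8 ≈ 4.000.

λ̂_MAP = 4.000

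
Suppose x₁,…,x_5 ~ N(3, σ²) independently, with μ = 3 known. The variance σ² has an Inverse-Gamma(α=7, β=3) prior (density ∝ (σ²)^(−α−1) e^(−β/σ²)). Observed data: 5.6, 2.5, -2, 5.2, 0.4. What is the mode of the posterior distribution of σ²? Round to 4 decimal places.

Sum of squared deviations about the known mean: SS = (5.6−3)² + (2.5−3)² + (-2−3)² + (5.2−3)² + (0.4−3)² = 43.61.
The Normal likelihood contributes (σ²)^(−n/2) exp(−SS/(2σ²)), so the posterior is Inverse-Gamma(α + n/2, β + SS/2) = Inverse-Gamma(9.5, 24.805).
The mode of Inverse-Gamma(a, b) is b/(a+1) = 24.805/10.5 ≈ 2.3624.

σ̂²_MAP = 2.3624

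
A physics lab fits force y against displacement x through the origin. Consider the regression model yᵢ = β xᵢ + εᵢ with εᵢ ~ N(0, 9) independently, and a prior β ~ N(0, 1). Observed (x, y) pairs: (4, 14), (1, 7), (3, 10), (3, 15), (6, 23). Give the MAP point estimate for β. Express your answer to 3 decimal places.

β̂_MAP = 3.450

log p(β | y) = −Σ(yᵢ − βxᵢ)²/(2·9) − β²/(2·1) + const.
Setting the derivative to zero: Σxᵢ(yᵢ − βxᵢ)/9 − β/1 = 0, so β = Σxᵢyᵢ / (Σxᵢ² + σ²/τ²).
Σxᵢyᵢ = 4·14 + 1·7 + 3·10 + 3·15 + 6·23 = 276; Σxᵢ² = 71; σ²/τ² = 9.
β̂_MAP = 276 / (71 + 9) = 276/80 ≈ 3.450.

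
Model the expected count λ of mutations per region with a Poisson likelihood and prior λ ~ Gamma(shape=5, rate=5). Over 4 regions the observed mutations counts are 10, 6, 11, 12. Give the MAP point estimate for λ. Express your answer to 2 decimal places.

Σxᵢ = 10+6+11+12 = 39, with n = 4.
Posterior ∝ λ^4e^(−5λ) · λ^39e^(−4λ) = λ^43e^(−9λ), i.e. Gamma(shape=44, rate=9).
The mode of a Gamma(a, b) with a ≥ 1 (shape–rate) is (a−1)/b = 43/9 ≈ 4.78.

λ̂_MAP = 4.78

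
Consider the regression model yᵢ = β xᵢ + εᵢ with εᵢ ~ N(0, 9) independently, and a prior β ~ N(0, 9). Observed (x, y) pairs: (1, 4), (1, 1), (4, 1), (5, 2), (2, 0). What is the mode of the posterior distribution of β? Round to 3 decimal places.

β̂_MAP = 0.396

log p(β | y) = −Σ(yᵢ − βxᵢ)²/(2·9) − β²/(2·9) + const.
Setting the derivative to zero: Σxᵢ(yᵢ − βxᵢ)/9 − β/9 = 0, so β = Σxᵢyᵢ / (Σxᵢ² + σ²/τ²).
Σxᵢyᵢ = 1·4 + 1·1 + 4·1 + 5·2 + 2·0 = 19; Σxᵢ² = 47; σ²/τ² = 1.
β̂_MAP = 19 / (47 + 1) = 19/48 ≈ 0.396.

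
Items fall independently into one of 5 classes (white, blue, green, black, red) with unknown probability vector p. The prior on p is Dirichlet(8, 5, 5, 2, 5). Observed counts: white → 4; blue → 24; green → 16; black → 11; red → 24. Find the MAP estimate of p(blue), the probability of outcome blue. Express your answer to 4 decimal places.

MAP estimate of p(blue) = 0.2828

The posterior is Dirichlet(αᵢ + nᵢ) = Dirichlet(12, 29, 21, 13, 29).
For a Dirichlet(a₁,…,a_K) with all aᵢ > 1, the mode has j-th component (aⱼ − 1)/(Σaᵢ − K).
Here Σaᵢ = 104 and K = 5, so p(blue) = (29 − 1)/(104 − 5) = 28/99 ≈ 0.2828.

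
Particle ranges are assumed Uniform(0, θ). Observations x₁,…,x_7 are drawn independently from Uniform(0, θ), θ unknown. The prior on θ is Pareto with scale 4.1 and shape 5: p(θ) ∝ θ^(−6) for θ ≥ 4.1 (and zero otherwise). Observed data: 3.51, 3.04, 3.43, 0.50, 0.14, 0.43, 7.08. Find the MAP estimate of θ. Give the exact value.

The Uniform(0, θ) likelihood is θ^(−n) for θ ≥ max(xᵢ), zero otherwise. Here max(xᵢ) = 7.08.
Posterior ∝ θ^(−6) · θ^(−7) = θ^(−13) on θ ≥ max(4.1, 7.08) = 7.08.
This density is strictly decreasing in θ, so the posterior mode lies at the lower boundary of the support.

θ̂_MAP = 7.08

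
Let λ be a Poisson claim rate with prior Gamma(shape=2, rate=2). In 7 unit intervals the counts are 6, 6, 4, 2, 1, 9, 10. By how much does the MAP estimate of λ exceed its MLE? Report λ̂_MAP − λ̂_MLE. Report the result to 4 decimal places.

MAP − MLE = -1.0952

Σxᵢ = 38. Posterior is Gamma(40, 9); MAP = (40−1)/9 = 39/9 ≈ 4.33333.
MLE = x̄ = 38/7 ≈ 5.42857.
Difference = 39/9 − 38/7 = -23/21 ≈ -1.0952.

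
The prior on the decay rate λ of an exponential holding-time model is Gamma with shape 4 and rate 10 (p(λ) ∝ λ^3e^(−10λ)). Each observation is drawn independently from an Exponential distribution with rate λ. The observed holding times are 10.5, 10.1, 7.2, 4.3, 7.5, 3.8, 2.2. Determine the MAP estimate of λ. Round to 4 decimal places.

The Exponential(rate=λ) likelihood is ∝ λ^n e^(−λΣtᵢ). Here n = 7 and Σtᵢ = 10.5 + 10.1 + 7.2 + 4.3 + 7.5 + 3.8 + 2.2 = 45.6.
Posterior ∝ λ^3e^(−10λ) · λ^7e^(−45.6λ) = λ^10e^(−55.6λ), i.e. Gamma(11, 55.6).
Mode = (a−1)/b = 10/55.6 ≈ 0.1799.

λ̂_MAP = 0.1799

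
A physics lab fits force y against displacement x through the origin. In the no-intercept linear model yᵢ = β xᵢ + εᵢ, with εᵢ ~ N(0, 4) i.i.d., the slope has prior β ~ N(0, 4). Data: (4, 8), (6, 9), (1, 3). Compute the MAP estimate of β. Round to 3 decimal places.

log p(β | y) = −Σ(yᵢ − βxᵢ)²/(2·4) − β²/(2·4) + const.
Setting the derivative to zero: Σxᵢ(yᵢ − βxᵢ)/4 − β/4 = 0, so β = Σxᵢyᵢ / (Σxᵢ² + σ²/τ²).
Σxᵢyᵢ = 4·8 + 6·9 + 1·3 = 89; Σxᵢ² = 53; σ²/τ² = 1.
β̂_MAP = 89 / (53 + 1) = 89/54 ≈ 1.648.

β̂_MAP = 1.648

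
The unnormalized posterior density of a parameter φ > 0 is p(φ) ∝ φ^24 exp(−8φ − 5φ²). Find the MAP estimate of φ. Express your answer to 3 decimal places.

φ̂_MAP = 1.200

ℓ'(φ) = 24/φ − 8 − 10φ. Setting this to zero and multiplying by φ: 10φ² + 8φ − 24 = 0.
φ = (−8 + √(8² + 4·10·24)) / (2·10) = (−8 + √1024) / 20 = (−8 + 32)/20 = 6/5.
ℓ''(φ) = −24/φ² − 10 < 0, confirming a maximum.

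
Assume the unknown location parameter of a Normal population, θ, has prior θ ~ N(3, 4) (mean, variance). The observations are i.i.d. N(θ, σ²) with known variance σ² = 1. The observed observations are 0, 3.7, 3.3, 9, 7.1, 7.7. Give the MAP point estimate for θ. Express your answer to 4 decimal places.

n = 6; x̄ = (0 + 3.7 + 3.3 + 9 + 7.1 + 7.7)/6 = 30.8/6 = 77/15 ≈ 5.1333.
For a Normal prior and Normal likelihood with known variance, the posterior is Normal; its mode equals its mean, the precision-weighted average.
Prior precision 1/σ₀² = 1/4 = 0.25; data precision n/σ² = 6/1 = 6.
θ̂ = (0.25·3 + 6·(77/15)) / (0.25 + 6) = 31.55/6.25 = 5.0480.

θ̂_MAP = 5.0480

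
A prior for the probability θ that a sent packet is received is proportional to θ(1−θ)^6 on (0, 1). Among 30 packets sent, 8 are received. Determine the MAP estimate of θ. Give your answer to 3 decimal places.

The prior density ∝ θ(1−θ)^6 is the kernel of Beta(2, 7).
Data: 8 successes in 30 trials. The binomial likelihood contributes θ^8(1−θ)^22, so the posterior is Beta(2+8, 7+22) = Beta(10, 29).
For Beta(a, b) with a, b > 1 the mode is (a−1)/(a+b−2) = 9/37 ≈ 0.243.

θ̂_MAP = 0.243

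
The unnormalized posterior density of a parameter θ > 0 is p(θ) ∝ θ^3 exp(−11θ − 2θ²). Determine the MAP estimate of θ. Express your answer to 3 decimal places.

θ̂_MAP = 0.250

ℓ'(θ) = 3/θ − 11 − 4θ. Setting this to zero and multiplying by θ: 4θ² + 11θ − 3 = 0.
θ = (−11 + √(11² + 4·4·3)) / (2·4) = (−11 + √169) / 8 = (−11 + 13)/8 = 1/4.
ℓ''(θ) = −3/θ² − 4 < 0, confirming a maximum.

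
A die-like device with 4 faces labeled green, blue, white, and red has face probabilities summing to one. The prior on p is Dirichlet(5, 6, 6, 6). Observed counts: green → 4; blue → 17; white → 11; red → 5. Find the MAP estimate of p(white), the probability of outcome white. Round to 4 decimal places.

MAP estimate of p(white) = 0.2857

The posterior is Dirichlet(αᵢ + nᵢ) = Dirichlet(9, 23, 17, 11).
For a Dirichlet(a₁,…,a_K) with all aᵢ > 1, the mode has j-th component (aⱼ − 1)/(Σaᵢ − K).
Here Σaᵢ = 60 and K = 4, so p(white) = (17 − 1)/(60 − 4) = 16/56 ≈ 0.2857.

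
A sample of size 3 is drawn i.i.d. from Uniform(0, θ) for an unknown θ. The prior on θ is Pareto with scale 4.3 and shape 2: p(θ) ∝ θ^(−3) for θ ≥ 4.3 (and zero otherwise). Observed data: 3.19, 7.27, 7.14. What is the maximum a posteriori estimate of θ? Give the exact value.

θ̂_MAP = 7.27

The Uniform(0, θ) likelihood is θ^(−n) for θ ≥ max(xᵢ), zero otherwise. Here max(xᵢ) = 7.27.
Posterior ∝ θ^(−3) · θ^(−3) = θ^(−6) on θ ≥ max(4.3, 7.27) = 7.27.
This density is strictly decreasing in θ, so the posterior mode lies at the lower boundary of the support.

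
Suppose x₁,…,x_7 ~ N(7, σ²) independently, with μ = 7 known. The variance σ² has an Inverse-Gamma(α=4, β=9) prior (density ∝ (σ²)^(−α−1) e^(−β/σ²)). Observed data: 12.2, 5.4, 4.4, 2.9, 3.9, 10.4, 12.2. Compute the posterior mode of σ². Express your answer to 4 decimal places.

Sum of squared deviations about the known mean: SS = (12.2−7)² + (5.4−7)² + (4.4−7)² + (2.9−7)² + (3.9−7)² + (10.4−7)² + (12.2−7)² = 101.38.
The Normal likelihood contributes (σ²)^(−n/2) exp(−SS/(2σ²)), so the posterior is Inverse-Gamma(α + n/2, β + SS/2) = Inverse-Gamma(7.5, 59.69).
The mode of Inverse-Gamma(a, b) is b/(a+1) = 59.69/8.5 ≈ 7.0224.

σ̂²_MAP = 7.0224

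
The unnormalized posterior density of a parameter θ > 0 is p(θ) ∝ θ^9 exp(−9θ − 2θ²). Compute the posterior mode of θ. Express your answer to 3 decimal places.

θ̂_MAP = 0.750

ℓ'(θ) = 9/θ − 9 − 4θ. Setting this to zero and multiplying by θ: 4θ² + 9θ − 9 = 0.
θ = (−9 + √(9² + 4·4·9)) / (2·4) = (−9 + √225) / 8 = (−9 + 15)/8 = 3/4.
ℓ''(θ) = −9/θ² − 4 < 0, confirming a maximum.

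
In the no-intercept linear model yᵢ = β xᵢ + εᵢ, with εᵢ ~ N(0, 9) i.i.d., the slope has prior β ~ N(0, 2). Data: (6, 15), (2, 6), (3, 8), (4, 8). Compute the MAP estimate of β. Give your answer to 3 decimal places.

β̂_MAP = 2.273

log p(β | y) = −Σ(yᵢ − βxᵢ)²/(2·9) − β²/(2·2) + const.
Setting the derivative to zero: Σxᵢ(yᵢ − βxᵢ)/9 − β/2 = 0, so β = Σxᵢyᵢ / (Σxᵢ² + σ²/τ²).
Σxᵢyᵢ = 6·15 + 2·6 + 3·8 + 4·8 = 158; Σxᵢ² = 65; σ²/τ² = 4.5.
β̂_MAP = 158 / (65 + 4.5) = 158/69.5 ≈ 2.273.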